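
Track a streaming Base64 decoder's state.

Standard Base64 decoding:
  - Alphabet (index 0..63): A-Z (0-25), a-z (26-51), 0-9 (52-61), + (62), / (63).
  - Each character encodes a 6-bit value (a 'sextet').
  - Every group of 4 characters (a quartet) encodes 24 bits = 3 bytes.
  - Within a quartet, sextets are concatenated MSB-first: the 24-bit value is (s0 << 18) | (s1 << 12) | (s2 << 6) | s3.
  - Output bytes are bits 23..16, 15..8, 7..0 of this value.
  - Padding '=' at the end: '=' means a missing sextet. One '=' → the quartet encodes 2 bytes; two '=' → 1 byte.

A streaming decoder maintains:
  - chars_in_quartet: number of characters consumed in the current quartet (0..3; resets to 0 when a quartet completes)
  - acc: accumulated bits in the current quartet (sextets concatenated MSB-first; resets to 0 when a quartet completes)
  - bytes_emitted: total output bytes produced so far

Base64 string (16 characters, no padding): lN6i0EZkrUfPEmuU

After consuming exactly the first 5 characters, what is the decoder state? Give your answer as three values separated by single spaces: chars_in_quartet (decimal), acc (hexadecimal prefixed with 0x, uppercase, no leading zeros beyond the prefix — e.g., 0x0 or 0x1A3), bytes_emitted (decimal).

After char 0 ('l'=37): chars_in_quartet=1 acc=0x25 bytes_emitted=0
After char 1 ('N'=13): chars_in_quartet=2 acc=0x94D bytes_emitted=0
After char 2 ('6'=58): chars_in_quartet=3 acc=0x2537A bytes_emitted=0
After char 3 ('i'=34): chars_in_quartet=4 acc=0x94DEA2 -> emit 94 DE A2, reset; bytes_emitted=3
After char 4 ('0'=52): chars_in_quartet=1 acc=0x34 bytes_emitted=3

Answer: 1 0x34 3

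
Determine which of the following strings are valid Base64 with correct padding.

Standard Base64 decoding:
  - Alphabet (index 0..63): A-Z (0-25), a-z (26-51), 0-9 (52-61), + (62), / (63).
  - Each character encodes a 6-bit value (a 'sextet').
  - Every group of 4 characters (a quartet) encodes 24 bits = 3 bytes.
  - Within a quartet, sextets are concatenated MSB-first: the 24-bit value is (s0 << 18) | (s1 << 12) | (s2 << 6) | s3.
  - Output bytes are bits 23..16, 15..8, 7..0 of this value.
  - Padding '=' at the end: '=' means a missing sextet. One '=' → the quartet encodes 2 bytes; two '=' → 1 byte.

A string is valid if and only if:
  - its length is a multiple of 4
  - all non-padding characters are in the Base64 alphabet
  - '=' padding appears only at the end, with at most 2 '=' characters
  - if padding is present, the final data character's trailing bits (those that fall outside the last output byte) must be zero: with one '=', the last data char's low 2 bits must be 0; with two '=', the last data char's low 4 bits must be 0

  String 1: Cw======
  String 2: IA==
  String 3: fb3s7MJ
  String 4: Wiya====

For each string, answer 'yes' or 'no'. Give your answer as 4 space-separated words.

Answer: no yes no no

Derivation:
String 1: 'Cw======' → invalid (6 pad chars (max 2))
String 2: 'IA==' → valid
String 3: 'fb3s7MJ' → invalid (len=7 not mult of 4)
String 4: 'Wiya====' → invalid (4 pad chars (max 2))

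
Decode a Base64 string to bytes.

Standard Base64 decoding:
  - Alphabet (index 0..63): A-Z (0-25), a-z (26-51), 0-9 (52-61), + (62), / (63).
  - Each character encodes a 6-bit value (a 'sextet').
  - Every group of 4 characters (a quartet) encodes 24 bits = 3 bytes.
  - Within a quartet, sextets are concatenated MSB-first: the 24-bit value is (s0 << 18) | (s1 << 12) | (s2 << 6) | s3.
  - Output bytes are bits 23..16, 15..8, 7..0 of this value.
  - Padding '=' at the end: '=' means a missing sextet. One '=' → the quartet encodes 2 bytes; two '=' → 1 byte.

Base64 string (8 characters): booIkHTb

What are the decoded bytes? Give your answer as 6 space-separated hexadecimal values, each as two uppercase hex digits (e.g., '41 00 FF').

Answer: 6E 8A 08 90 74 DB

Derivation:
After char 0 ('b'=27): chars_in_quartet=1 acc=0x1B bytes_emitted=0
After char 1 ('o'=40): chars_in_quartet=2 acc=0x6E8 bytes_emitted=0
After char 2 ('o'=40): chars_in_quartet=3 acc=0x1BA28 bytes_emitted=0
After char 3 ('I'=8): chars_in_quartet=4 acc=0x6E8A08 -> emit 6E 8A 08, reset; bytes_emitted=3
After char 4 ('k'=36): chars_in_quartet=1 acc=0x24 bytes_emitted=3
After char 5 ('H'=7): chars_in_quartet=2 acc=0x907 bytes_emitted=3
After char 6 ('T'=19): chars_in_quartet=3 acc=0x241D3 bytes_emitted=3
After char 7 ('b'=27): chars_in_quartet=4 acc=0x9074DB -> emit 90 74 DB, reset; bytes_emitted=6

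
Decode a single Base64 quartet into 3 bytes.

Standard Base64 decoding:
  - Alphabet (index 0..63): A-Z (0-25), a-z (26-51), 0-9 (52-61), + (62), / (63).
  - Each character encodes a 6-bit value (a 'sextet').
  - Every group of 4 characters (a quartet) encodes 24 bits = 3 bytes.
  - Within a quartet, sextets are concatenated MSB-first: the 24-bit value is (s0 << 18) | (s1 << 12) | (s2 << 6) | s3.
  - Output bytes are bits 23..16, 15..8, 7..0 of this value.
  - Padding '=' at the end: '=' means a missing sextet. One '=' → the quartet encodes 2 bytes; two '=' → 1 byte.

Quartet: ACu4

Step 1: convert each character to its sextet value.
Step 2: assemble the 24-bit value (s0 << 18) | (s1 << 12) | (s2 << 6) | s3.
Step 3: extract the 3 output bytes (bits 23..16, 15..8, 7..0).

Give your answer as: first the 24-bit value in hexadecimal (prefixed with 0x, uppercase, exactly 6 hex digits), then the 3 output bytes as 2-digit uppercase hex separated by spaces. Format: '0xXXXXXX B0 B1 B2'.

Sextets: A=0, C=2, u=46, 4=56
24-bit: (0<<18) | (2<<12) | (46<<6) | 56
      = 0x000000 | 0x002000 | 0x000B80 | 0x000038
      = 0x002BB8
Bytes: (v>>16)&0xFF=00, (v>>8)&0xFF=2B, v&0xFF=B8

Answer: 0x002BB8 00 2B B8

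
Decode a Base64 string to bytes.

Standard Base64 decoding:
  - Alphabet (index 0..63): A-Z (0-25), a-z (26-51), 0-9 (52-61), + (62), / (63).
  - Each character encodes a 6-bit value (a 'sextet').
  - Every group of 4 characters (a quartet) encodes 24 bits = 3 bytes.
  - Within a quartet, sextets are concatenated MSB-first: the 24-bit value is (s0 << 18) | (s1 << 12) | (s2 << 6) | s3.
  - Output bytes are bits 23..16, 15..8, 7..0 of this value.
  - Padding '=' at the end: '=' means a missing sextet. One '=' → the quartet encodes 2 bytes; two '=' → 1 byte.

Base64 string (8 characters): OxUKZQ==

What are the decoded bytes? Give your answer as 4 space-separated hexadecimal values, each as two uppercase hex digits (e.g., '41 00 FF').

After char 0 ('O'=14): chars_in_quartet=1 acc=0xE bytes_emitted=0
After char 1 ('x'=49): chars_in_quartet=2 acc=0x3B1 bytes_emitted=0
After char 2 ('U'=20): chars_in_quartet=3 acc=0xEC54 bytes_emitted=0
After char 3 ('K'=10): chars_in_quartet=4 acc=0x3B150A -> emit 3B 15 0A, reset; bytes_emitted=3
After char 4 ('Z'=25): chars_in_quartet=1 acc=0x19 bytes_emitted=3
After char 5 ('Q'=16): chars_in_quartet=2 acc=0x650 bytes_emitted=3
Padding '==': partial quartet acc=0x650 -> emit 65; bytes_emitted=4

Answer: 3B 15 0A 65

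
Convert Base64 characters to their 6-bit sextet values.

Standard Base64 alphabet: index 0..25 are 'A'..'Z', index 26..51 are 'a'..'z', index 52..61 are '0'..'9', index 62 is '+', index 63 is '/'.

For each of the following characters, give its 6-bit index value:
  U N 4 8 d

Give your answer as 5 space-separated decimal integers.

'U': A..Z range, ord('U') − ord('A') = 20
'N': A..Z range, ord('N') − ord('A') = 13
'4': 0..9 range, 52 + ord('4') − ord('0') = 56
'8': 0..9 range, 52 + ord('8') − ord('0') = 60
'd': a..z range, 26 + ord('d') − ord('a') = 29

Answer: 20 13 56 60 29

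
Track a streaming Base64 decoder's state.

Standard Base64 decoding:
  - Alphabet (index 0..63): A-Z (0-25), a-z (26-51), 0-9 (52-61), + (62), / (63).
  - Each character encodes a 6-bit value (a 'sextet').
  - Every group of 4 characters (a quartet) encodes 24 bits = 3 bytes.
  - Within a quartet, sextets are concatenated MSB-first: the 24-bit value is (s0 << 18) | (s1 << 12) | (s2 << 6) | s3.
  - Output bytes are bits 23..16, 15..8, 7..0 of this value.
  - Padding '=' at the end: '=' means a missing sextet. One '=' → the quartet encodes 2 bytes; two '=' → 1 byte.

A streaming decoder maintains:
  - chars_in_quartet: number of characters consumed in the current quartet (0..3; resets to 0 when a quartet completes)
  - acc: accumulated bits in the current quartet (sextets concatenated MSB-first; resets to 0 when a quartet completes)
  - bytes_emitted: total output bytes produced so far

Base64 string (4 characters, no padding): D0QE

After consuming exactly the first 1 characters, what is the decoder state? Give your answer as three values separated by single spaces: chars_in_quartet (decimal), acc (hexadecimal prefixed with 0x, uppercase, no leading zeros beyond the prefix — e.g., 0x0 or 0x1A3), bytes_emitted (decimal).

After char 0 ('D'=3): chars_in_quartet=1 acc=0x3 bytes_emitted=0

Answer: 1 0x3 0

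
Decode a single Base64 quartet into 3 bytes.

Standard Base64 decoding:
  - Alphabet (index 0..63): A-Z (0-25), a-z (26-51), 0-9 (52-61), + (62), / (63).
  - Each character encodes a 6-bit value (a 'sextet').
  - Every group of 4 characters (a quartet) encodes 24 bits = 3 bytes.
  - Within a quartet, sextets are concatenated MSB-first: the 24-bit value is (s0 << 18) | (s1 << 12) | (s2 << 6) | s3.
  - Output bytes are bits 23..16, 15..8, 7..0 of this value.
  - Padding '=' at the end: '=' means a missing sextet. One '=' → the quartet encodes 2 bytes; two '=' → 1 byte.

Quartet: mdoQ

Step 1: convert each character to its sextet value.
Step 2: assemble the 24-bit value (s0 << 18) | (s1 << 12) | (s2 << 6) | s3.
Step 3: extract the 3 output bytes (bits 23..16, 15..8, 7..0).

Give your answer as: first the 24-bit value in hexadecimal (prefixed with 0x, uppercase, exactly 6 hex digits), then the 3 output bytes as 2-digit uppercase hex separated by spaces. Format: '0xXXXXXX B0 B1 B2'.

Answer: 0x99DA10 99 DA 10

Derivation:
Sextets: m=38, d=29, o=40, Q=16
24-bit: (38<<18) | (29<<12) | (40<<6) | 16
      = 0x980000 | 0x01D000 | 0x000A00 | 0x000010
      = 0x99DA10
Bytes: (v>>16)&0xFF=99, (v>>8)&0xFF=DA, v&0xFF=10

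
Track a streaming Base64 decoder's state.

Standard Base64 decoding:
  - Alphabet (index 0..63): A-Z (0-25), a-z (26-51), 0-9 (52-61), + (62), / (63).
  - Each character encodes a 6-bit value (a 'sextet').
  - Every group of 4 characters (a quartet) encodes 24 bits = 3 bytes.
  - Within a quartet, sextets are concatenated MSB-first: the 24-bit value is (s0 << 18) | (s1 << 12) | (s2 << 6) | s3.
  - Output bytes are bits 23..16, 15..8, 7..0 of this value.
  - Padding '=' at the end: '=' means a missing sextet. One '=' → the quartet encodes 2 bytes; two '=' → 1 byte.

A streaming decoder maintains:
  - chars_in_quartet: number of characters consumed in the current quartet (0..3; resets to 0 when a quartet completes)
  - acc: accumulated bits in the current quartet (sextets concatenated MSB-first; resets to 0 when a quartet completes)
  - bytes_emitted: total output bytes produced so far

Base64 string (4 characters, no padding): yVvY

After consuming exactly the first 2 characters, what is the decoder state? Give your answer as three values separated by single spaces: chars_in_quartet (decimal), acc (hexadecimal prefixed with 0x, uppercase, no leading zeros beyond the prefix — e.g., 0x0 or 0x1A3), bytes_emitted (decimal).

Answer: 2 0xC95 0

Derivation:
After char 0 ('y'=50): chars_in_quartet=1 acc=0x32 bytes_emitted=0
After char 1 ('V'=21): chars_in_quartet=2 acc=0xC95 bytes_emitted=0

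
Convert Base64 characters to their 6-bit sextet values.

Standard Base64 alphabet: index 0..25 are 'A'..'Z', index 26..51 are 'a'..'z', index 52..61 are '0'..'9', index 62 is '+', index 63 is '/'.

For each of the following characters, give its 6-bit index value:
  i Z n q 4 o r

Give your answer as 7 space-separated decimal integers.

Answer: 34 25 39 42 56 40 43

Derivation:
'i': a..z range, 26 + ord('i') − ord('a') = 34
'Z': A..Z range, ord('Z') − ord('A') = 25
'n': a..z range, 26 + ord('n') − ord('a') = 39
'q': a..z range, 26 + ord('q') − ord('a') = 42
'4': 0..9 range, 52 + ord('4') − ord('0') = 56
'o': a..z range, 26 + ord('o') − ord('a') = 40
'r': a..z range, 26 + ord('r') − ord('a') = 43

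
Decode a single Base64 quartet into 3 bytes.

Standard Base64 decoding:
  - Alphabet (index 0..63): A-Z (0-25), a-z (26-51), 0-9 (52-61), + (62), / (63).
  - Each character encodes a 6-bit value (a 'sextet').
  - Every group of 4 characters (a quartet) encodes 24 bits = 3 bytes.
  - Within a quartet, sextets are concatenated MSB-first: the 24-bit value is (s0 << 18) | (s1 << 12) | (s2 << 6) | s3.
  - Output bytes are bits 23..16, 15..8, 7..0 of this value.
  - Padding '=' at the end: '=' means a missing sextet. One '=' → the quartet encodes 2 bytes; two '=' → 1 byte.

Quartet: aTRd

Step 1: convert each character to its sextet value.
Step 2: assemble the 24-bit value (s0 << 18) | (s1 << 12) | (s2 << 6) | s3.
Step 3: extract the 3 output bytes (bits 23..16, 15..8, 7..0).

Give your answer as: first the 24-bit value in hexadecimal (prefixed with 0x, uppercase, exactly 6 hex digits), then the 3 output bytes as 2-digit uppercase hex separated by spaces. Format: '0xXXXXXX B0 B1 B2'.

Answer: 0x69345D 69 34 5D

Derivation:
Sextets: a=26, T=19, R=17, d=29
24-bit: (26<<18) | (19<<12) | (17<<6) | 29
      = 0x680000 | 0x013000 | 0x000440 | 0x00001D
      = 0x69345D
Bytes: (v>>16)&0xFF=69, (v>>8)&0xFF=34, v&0xFF=5D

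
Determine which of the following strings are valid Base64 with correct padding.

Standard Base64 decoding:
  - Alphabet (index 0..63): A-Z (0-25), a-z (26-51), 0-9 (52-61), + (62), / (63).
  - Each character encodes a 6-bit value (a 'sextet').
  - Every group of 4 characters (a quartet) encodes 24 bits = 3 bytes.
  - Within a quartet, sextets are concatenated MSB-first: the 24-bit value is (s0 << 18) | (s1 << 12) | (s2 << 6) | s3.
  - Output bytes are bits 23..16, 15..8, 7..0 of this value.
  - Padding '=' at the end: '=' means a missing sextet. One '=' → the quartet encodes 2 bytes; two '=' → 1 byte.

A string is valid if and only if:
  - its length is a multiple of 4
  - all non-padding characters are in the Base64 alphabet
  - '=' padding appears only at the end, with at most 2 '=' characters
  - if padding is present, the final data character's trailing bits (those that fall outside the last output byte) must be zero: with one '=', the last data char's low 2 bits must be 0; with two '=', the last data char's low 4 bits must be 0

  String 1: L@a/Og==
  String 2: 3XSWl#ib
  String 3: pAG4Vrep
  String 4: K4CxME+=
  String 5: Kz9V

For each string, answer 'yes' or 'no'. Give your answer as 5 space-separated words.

String 1: 'L@a/Og==' → invalid (bad char(s): ['@'])
String 2: '3XSWl#ib' → invalid (bad char(s): ['#'])
String 3: 'pAG4Vrep' → valid
String 4: 'K4CxME+=' → invalid (bad trailing bits)
String 5: 'Kz9V' → valid

Answer: no no yes no yes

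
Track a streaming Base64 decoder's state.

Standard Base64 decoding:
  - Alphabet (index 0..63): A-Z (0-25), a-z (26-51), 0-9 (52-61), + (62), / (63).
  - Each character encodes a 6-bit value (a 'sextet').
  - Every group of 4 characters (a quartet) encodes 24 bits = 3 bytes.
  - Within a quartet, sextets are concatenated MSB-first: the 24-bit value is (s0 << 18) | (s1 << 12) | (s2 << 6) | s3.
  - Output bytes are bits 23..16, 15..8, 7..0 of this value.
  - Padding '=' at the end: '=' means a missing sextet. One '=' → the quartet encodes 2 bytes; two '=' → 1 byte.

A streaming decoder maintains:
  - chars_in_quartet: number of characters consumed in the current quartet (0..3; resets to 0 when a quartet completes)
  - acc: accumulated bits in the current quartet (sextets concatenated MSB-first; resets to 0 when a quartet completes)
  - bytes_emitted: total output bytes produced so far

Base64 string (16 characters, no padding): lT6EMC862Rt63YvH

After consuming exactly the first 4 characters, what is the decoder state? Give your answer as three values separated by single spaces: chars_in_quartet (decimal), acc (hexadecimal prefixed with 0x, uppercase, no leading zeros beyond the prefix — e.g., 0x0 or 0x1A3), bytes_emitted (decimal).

Answer: 0 0x0 3

Derivation:
After char 0 ('l'=37): chars_in_quartet=1 acc=0x25 bytes_emitted=0
After char 1 ('T'=19): chars_in_quartet=2 acc=0x953 bytes_emitted=0
After char 2 ('6'=58): chars_in_quartet=3 acc=0x254FA bytes_emitted=0
After char 3 ('E'=4): chars_in_quartet=4 acc=0x953E84 -> emit 95 3E 84, reset; bytes_emitted=3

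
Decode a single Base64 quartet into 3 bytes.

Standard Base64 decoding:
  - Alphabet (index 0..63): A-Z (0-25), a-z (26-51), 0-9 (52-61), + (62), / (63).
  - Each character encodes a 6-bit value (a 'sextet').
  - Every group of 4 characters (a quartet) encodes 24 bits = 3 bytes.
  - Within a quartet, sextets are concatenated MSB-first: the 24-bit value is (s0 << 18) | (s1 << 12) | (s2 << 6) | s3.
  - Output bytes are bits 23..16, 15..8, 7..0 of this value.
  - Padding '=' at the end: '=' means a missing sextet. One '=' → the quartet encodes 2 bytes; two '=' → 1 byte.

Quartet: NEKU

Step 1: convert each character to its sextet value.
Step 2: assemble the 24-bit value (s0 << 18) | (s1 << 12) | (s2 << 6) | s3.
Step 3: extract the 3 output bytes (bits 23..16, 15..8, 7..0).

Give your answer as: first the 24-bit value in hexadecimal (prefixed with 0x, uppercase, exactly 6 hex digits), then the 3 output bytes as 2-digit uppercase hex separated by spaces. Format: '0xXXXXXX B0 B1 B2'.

Answer: 0x344294 34 42 94

Derivation:
Sextets: N=13, E=4, K=10, U=20
24-bit: (13<<18) | (4<<12) | (10<<6) | 20
      = 0x340000 | 0x004000 | 0x000280 | 0x000014
      = 0x344294
Bytes: (v>>16)&0xFF=34, (v>>8)&0xFF=42, v&0xFF=94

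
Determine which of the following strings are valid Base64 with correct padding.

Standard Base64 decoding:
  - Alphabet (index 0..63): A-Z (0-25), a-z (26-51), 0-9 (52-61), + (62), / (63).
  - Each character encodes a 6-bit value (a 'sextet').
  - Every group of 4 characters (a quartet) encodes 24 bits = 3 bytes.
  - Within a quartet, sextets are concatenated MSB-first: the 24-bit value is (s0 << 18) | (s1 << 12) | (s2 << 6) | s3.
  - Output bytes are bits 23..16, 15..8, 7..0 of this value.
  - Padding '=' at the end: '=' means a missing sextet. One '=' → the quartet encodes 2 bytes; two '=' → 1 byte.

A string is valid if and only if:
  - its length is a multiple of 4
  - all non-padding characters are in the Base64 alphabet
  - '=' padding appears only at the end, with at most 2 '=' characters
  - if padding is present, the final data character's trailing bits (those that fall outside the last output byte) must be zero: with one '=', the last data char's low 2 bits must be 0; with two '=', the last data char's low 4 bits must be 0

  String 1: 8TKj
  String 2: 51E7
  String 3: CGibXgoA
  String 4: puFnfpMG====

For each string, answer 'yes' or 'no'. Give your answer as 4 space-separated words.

String 1: '8TKj' → valid
String 2: '51E7' → valid
String 3: 'CGibXgoA' → valid
String 4: 'puFnfpMG====' → invalid (4 pad chars (max 2))

Answer: yes yes yes no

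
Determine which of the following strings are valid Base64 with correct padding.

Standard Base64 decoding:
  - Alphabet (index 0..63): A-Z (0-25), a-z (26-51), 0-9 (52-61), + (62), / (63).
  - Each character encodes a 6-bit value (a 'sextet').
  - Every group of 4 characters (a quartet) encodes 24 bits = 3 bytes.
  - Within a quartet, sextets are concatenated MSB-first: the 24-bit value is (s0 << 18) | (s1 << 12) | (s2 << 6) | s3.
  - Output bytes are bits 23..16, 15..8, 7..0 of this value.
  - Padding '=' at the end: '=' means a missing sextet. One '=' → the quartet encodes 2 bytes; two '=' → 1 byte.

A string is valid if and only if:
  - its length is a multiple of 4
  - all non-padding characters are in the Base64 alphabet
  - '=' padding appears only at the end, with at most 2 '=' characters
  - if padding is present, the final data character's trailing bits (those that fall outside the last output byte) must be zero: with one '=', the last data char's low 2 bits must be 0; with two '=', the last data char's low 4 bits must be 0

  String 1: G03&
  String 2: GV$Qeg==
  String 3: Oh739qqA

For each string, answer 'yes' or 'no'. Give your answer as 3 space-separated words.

Answer: no no yes

Derivation:
String 1: 'G03&' → invalid (bad char(s): ['&'])
String 2: 'GV$Qeg==' → invalid (bad char(s): ['$'])
String 3: 'Oh739qqA' → valid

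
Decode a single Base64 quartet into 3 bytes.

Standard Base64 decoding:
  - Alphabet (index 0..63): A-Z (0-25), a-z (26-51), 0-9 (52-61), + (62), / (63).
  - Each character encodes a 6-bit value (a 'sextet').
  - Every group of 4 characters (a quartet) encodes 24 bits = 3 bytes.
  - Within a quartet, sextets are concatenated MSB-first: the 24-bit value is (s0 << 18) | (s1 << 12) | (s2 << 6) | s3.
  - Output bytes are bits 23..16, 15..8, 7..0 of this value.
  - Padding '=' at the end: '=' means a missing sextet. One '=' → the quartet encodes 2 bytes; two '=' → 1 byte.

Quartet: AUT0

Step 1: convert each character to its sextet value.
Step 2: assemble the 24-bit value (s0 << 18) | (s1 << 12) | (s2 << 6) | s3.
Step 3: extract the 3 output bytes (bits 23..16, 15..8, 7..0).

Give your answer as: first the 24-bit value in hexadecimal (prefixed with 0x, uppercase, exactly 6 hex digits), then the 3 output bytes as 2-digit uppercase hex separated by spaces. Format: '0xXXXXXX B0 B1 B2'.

Sextets: A=0, U=20, T=19, 0=52
24-bit: (0<<18) | (20<<12) | (19<<6) | 52
      = 0x000000 | 0x014000 | 0x0004C0 | 0x000034
      = 0x0144F4
Bytes: (v>>16)&0xFF=01, (v>>8)&0xFF=44, v&0xFF=F4

Answer: 0x0144F4 01 44 F4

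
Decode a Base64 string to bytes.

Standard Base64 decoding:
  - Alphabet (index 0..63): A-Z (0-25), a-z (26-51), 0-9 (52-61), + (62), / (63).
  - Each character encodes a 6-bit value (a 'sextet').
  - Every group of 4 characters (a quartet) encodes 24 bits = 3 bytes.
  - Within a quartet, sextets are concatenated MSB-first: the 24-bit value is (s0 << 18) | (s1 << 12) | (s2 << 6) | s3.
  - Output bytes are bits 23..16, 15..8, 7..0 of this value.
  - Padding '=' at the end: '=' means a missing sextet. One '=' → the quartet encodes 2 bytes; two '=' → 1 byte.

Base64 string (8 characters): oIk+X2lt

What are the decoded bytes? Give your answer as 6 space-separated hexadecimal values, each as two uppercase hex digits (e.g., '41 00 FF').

After char 0 ('o'=40): chars_in_quartet=1 acc=0x28 bytes_emitted=0
After char 1 ('I'=8): chars_in_quartet=2 acc=0xA08 bytes_emitted=0
After char 2 ('k'=36): chars_in_quartet=3 acc=0x28224 bytes_emitted=0
After char 3 ('+'=62): chars_in_quartet=4 acc=0xA0893E -> emit A0 89 3E, reset; bytes_emitted=3
After char 4 ('X'=23): chars_in_quartet=1 acc=0x17 bytes_emitted=3
After char 5 ('2'=54): chars_in_quartet=2 acc=0x5F6 bytes_emitted=3
After char 6 ('l'=37): chars_in_quartet=3 acc=0x17DA5 bytes_emitted=3
After char 7 ('t'=45): chars_in_quartet=4 acc=0x5F696D -> emit 5F 69 6D, reset; bytes_emitted=6

Answer: A0 89 3E 5F 69 6D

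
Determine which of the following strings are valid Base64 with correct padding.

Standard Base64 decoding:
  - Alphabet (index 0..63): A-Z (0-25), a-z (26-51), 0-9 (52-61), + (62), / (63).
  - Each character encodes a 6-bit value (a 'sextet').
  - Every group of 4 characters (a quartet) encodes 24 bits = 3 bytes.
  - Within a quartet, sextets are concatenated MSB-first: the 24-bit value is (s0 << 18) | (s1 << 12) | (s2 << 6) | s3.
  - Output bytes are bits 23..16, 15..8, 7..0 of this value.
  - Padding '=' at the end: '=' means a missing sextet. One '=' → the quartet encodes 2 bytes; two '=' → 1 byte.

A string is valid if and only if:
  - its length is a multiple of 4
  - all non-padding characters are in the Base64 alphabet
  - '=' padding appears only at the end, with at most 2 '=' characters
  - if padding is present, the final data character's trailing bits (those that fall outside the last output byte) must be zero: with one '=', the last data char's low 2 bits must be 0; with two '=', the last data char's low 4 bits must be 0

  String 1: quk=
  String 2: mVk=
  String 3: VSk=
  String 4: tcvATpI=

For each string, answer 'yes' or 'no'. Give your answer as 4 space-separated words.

String 1: 'quk=' → valid
String 2: 'mVk=' → valid
String 3: 'VSk=' → valid
String 4: 'tcvATpI=' → valid

Answer: yes yes yes yes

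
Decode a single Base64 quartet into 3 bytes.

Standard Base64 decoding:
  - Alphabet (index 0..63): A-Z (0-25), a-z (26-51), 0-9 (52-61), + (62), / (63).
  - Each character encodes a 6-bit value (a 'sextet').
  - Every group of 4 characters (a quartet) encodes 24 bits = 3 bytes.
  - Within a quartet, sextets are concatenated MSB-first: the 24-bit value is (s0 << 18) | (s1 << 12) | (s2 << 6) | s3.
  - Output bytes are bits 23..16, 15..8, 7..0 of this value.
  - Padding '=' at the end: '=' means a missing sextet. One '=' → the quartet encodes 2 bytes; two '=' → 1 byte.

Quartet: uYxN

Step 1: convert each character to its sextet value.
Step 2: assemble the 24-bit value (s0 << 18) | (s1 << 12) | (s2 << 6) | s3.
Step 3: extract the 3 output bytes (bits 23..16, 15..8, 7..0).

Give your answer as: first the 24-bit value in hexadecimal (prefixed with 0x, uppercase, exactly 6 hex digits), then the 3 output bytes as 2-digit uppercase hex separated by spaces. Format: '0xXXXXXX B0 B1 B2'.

Answer: 0xB98C4D B9 8C 4D

Derivation:
Sextets: u=46, Y=24, x=49, N=13
24-bit: (46<<18) | (24<<12) | (49<<6) | 13
      = 0xB80000 | 0x018000 | 0x000C40 | 0x00000D
      = 0xB98C4D
Bytes: (v>>16)&0xFF=B9, (v>>8)&0xFF=8C, v&0xFF=4D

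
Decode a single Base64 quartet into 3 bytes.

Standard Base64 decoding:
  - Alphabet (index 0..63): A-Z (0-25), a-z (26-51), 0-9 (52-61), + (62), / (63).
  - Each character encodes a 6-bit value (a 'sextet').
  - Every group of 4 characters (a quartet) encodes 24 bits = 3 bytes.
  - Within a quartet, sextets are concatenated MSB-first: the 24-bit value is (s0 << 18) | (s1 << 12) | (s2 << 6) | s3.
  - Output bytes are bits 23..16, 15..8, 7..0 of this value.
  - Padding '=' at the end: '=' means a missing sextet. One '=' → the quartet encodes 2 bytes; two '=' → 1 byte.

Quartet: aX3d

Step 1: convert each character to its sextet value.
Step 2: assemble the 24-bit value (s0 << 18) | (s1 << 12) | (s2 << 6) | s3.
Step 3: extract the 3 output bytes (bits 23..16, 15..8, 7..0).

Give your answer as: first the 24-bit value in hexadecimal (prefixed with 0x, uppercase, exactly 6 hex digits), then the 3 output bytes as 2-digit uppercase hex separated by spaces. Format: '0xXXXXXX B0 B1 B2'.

Answer: 0x697DDD 69 7D DD

Derivation:
Sextets: a=26, X=23, 3=55, d=29
24-bit: (26<<18) | (23<<12) | (55<<6) | 29
      = 0x680000 | 0x017000 | 0x000DC0 | 0x00001D
      = 0x697DDD
Bytes: (v>>16)&0xFF=69, (v>>8)&0xFF=7D, v&0xFF=DD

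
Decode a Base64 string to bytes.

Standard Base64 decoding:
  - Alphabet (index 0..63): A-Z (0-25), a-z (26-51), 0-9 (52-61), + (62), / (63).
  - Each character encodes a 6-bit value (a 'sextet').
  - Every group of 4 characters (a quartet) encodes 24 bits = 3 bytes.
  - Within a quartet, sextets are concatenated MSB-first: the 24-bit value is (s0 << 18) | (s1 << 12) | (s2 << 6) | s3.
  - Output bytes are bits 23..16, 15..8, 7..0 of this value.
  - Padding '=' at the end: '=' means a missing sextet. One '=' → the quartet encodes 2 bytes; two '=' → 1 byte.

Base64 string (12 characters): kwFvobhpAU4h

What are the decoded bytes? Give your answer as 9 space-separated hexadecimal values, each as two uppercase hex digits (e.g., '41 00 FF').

Answer: 93 01 6F A1 B8 69 01 4E 21

Derivation:
After char 0 ('k'=36): chars_in_quartet=1 acc=0x24 bytes_emitted=0
After char 1 ('w'=48): chars_in_quartet=2 acc=0x930 bytes_emitted=0
After char 2 ('F'=5): chars_in_quartet=3 acc=0x24C05 bytes_emitted=0
After char 3 ('v'=47): chars_in_quartet=4 acc=0x93016F -> emit 93 01 6F, reset; bytes_emitted=3
After char 4 ('o'=40): chars_in_quartet=1 acc=0x28 bytes_emitted=3
After char 5 ('b'=27): chars_in_quartet=2 acc=0xA1B bytes_emitted=3
After char 6 ('h'=33): chars_in_quartet=3 acc=0x286E1 bytes_emitted=3
After char 7 ('p'=41): chars_in_quartet=4 acc=0xA1B869 -> emit A1 B8 69, reset; bytes_emitted=6
After char 8 ('A'=0): chars_in_quartet=1 acc=0x0 bytes_emitted=6
After char 9 ('U'=20): chars_in_quartet=2 acc=0x14 bytes_emitted=6
After char 10 ('4'=56): chars_in_quartet=3 acc=0x538 bytes_emitted=6
After char 11 ('h'=33): chars_in_quartet=4 acc=0x14E21 -> emit 01 4E 21, reset; bytes_emitted=9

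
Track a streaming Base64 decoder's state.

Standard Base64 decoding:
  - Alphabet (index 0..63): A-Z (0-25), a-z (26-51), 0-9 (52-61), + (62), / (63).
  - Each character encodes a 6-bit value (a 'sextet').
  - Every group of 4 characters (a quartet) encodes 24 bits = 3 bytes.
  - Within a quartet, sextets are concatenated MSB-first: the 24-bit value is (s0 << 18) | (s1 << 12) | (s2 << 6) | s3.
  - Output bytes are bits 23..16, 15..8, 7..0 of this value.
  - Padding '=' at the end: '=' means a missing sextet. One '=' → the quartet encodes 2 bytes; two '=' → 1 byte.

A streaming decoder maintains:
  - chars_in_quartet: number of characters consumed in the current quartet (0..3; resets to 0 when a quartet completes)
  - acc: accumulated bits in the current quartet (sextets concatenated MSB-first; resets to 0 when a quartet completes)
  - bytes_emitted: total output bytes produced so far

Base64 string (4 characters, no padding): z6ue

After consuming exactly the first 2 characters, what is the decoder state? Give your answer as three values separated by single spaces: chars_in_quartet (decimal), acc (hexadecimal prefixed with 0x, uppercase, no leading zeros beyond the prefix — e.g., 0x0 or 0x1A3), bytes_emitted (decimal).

After char 0 ('z'=51): chars_in_quartet=1 acc=0x33 bytes_emitted=0
After char 1 ('6'=58): chars_in_quartet=2 acc=0xCFA bytes_emitted=0

Answer: 2 0xCFA 0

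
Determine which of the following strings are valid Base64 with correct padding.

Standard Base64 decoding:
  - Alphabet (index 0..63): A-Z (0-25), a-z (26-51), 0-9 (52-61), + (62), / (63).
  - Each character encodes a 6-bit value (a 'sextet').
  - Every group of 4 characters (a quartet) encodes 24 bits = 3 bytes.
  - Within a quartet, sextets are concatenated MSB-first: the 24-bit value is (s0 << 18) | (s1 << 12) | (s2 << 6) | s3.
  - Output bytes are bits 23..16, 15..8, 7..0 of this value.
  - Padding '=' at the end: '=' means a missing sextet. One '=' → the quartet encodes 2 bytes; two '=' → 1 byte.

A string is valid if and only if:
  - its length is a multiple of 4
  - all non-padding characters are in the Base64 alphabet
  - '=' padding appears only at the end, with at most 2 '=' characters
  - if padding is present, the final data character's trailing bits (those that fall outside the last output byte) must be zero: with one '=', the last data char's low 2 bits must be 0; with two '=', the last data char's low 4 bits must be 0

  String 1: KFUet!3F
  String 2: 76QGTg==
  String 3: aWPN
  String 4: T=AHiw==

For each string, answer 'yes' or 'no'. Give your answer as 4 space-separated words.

String 1: 'KFUet!3F' → invalid (bad char(s): ['!'])
String 2: '76QGTg==' → valid
String 3: 'aWPN' → valid
String 4: 'T=AHiw==' → invalid (bad char(s): ['=']; '=' in middle)

Answer: no yes yes no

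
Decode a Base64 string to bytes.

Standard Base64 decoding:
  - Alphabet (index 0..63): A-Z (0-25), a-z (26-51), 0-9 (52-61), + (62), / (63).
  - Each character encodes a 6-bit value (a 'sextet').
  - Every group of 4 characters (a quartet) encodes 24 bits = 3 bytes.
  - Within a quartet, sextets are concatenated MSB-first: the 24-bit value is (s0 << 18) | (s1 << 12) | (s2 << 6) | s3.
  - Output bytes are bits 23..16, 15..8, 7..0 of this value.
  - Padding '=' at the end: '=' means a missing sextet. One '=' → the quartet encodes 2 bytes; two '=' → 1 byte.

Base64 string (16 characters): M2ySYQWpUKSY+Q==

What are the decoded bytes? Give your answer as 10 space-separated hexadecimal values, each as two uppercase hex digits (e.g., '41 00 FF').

Answer: 33 6C 92 61 05 A9 50 A4 98 F9

Derivation:
After char 0 ('M'=12): chars_in_quartet=1 acc=0xC bytes_emitted=0
After char 1 ('2'=54): chars_in_quartet=2 acc=0x336 bytes_emitted=0
After char 2 ('y'=50): chars_in_quartet=3 acc=0xCDB2 bytes_emitted=0
After char 3 ('S'=18): chars_in_quartet=4 acc=0x336C92 -> emit 33 6C 92, reset; bytes_emitted=3
After char 4 ('Y'=24): chars_in_quartet=1 acc=0x18 bytes_emitted=3
After char 5 ('Q'=16): chars_in_quartet=2 acc=0x610 bytes_emitted=3
After char 6 ('W'=22): chars_in_quartet=3 acc=0x18416 bytes_emitted=3
After char 7 ('p'=41): chars_in_quartet=4 acc=0x6105A9 -> emit 61 05 A9, reset; bytes_emitted=6
After char 8 ('U'=20): chars_in_quartet=1 acc=0x14 bytes_emitted=6
After char 9 ('K'=10): chars_in_quartet=2 acc=0x50A bytes_emitted=6
After char 10 ('S'=18): chars_in_quartet=3 acc=0x14292 bytes_emitted=6
After char 11 ('Y'=24): chars_in_quartet=4 acc=0x50A498 -> emit 50 A4 98, reset; bytes_emitted=9
After char 12 ('+'=62): chars_in_quartet=1 acc=0x3E bytes_emitted=9
After char 13 ('Q'=16): chars_in_quartet=2 acc=0xF90 bytes_emitted=9
Padding '==': partial quartet acc=0xF90 -> emit F9; bytes_emitted=10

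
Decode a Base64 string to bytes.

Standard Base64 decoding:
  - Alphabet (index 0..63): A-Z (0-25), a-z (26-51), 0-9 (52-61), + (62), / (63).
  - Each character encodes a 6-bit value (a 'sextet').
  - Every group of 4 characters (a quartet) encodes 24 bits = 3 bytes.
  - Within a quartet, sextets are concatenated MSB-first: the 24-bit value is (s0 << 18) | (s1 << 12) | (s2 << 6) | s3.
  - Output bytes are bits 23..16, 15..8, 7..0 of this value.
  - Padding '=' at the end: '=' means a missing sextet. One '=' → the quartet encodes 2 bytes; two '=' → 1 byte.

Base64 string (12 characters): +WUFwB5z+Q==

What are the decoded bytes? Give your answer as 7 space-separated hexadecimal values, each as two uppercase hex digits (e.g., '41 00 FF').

After char 0 ('+'=62): chars_in_quartet=1 acc=0x3E bytes_emitted=0
After char 1 ('W'=22): chars_in_quartet=2 acc=0xF96 bytes_emitted=0
After char 2 ('U'=20): chars_in_quartet=3 acc=0x3E594 bytes_emitted=0
After char 3 ('F'=5): chars_in_quartet=4 acc=0xF96505 -> emit F9 65 05, reset; bytes_emitted=3
After char 4 ('w'=48): chars_in_quartet=1 acc=0x30 bytes_emitted=3
After char 5 ('B'=1): chars_in_quartet=2 acc=0xC01 bytes_emitted=3
After char 6 ('5'=57): chars_in_quartet=3 acc=0x30079 bytes_emitted=3
After char 7 ('z'=51): chars_in_quartet=4 acc=0xC01E73 -> emit C0 1E 73, reset; bytes_emitted=6
After char 8 ('+'=62): chars_in_quartet=1 acc=0x3E bytes_emitted=6
After char 9 ('Q'=16): chars_in_quartet=2 acc=0xF90 bytes_emitted=6
Padding '==': partial quartet acc=0xF90 -> emit F9; bytes_emitted=7

Answer: F9 65 05 C0 1E 73 F9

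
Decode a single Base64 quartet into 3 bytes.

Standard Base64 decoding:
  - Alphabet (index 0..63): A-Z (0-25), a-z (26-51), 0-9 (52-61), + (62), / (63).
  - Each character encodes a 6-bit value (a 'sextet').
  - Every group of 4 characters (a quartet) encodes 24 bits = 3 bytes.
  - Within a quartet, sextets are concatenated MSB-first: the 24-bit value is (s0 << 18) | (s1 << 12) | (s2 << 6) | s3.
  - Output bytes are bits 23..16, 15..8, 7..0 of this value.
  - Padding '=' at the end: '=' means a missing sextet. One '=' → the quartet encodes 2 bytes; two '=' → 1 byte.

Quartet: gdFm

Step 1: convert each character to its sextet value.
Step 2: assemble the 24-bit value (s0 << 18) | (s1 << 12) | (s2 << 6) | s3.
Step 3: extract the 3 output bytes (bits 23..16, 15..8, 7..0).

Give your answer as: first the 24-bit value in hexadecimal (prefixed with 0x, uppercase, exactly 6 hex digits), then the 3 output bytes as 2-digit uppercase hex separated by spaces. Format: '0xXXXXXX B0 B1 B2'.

Sextets: g=32, d=29, F=5, m=38
24-bit: (32<<18) | (29<<12) | (5<<6) | 38
      = 0x800000 | 0x01D000 | 0x000140 | 0x000026
      = 0x81D166
Bytes: (v>>16)&0xFF=81, (v>>8)&0xFF=D1, v&0xFF=66

Answer: 0x81D166 81 D1 66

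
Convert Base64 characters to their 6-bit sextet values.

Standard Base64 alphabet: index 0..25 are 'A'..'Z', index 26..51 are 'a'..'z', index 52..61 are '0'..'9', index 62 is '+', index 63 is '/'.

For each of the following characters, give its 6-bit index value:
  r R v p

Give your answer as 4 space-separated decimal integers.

Answer: 43 17 47 41

Derivation:
'r': a..z range, 26 + ord('r') − ord('a') = 43
'R': A..Z range, ord('R') − ord('A') = 17
'v': a..z range, 26 + ord('v') − ord('a') = 47
'p': a..z range, 26 + ord('p') − ord('a') = 41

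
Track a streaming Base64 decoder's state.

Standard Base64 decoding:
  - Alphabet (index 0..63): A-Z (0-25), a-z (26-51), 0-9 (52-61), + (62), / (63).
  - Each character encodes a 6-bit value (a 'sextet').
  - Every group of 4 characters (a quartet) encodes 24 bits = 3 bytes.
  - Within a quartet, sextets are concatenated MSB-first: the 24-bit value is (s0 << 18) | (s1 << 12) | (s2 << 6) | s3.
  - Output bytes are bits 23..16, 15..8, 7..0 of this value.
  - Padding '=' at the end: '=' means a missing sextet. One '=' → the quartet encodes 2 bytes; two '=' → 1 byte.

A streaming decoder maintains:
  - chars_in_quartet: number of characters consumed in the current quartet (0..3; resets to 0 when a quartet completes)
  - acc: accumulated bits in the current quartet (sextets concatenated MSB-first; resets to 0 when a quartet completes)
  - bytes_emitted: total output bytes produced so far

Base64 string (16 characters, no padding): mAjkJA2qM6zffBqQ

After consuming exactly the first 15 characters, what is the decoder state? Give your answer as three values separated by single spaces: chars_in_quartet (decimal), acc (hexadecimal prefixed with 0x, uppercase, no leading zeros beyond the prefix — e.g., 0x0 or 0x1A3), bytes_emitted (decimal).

Answer: 3 0x1F06A 9

Derivation:
After char 0 ('m'=38): chars_in_quartet=1 acc=0x26 bytes_emitted=0
After char 1 ('A'=0): chars_in_quartet=2 acc=0x980 bytes_emitted=0
After char 2 ('j'=35): chars_in_quartet=3 acc=0x26023 bytes_emitted=0
After char 3 ('k'=36): chars_in_quartet=4 acc=0x9808E4 -> emit 98 08 E4, reset; bytes_emitted=3
After char 4 ('J'=9): chars_in_quartet=1 acc=0x9 bytes_emitted=3
After char 5 ('A'=0): chars_in_quartet=2 acc=0x240 bytes_emitted=3
After char 6 ('2'=54): chars_in_quartet=3 acc=0x9036 bytes_emitted=3
After char 7 ('q'=42): chars_in_quartet=4 acc=0x240DAA -> emit 24 0D AA, reset; bytes_emitted=6
After char 8 ('M'=12): chars_in_quartet=1 acc=0xC bytes_emitted=6
After char 9 ('6'=58): chars_in_quartet=2 acc=0x33A bytes_emitted=6
After char 10 ('z'=51): chars_in_quartet=3 acc=0xCEB3 bytes_emitted=6
After char 11 ('f'=31): chars_in_quartet=4 acc=0x33ACDF -> emit 33 AC DF, reset; bytes_emitted=9
After char 12 ('f'=31): chars_in_quartet=1 acc=0x1F bytes_emitted=9
After char 13 ('B'=1): chars_in_quartet=2 acc=0x7C1 bytes_emitted=9
After char 14 ('q'=42): chars_in_quartet=3 acc=0x1F06A bytes_emitted=9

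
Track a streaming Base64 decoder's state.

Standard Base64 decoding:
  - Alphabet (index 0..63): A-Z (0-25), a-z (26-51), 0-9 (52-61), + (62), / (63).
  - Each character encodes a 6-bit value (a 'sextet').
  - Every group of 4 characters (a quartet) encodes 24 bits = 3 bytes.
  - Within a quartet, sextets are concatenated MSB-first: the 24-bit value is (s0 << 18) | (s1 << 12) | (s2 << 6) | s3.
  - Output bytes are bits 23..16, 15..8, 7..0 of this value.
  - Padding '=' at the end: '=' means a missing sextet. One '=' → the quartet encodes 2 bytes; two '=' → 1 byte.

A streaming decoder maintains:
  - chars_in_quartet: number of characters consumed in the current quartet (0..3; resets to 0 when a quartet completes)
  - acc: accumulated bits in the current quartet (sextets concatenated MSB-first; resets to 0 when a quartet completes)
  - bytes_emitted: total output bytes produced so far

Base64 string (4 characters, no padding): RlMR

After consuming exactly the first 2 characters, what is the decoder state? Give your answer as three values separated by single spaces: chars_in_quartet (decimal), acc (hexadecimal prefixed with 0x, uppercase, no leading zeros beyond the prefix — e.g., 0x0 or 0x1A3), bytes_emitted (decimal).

After char 0 ('R'=17): chars_in_quartet=1 acc=0x11 bytes_emitted=0
After char 1 ('l'=37): chars_in_quartet=2 acc=0x465 bytes_emitted=0

Answer: 2 0x465 0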